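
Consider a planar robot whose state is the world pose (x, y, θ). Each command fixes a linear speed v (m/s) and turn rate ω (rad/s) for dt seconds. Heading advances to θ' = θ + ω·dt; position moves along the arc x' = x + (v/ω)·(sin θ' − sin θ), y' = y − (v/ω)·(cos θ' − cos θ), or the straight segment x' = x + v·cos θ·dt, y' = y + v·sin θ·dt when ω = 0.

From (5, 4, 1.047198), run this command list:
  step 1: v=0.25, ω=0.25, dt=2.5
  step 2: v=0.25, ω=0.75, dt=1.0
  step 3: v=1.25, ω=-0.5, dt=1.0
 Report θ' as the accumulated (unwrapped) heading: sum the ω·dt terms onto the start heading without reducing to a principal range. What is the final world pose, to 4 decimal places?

step 1: θ'=1.6722 (R=1.0000) → pose (5.1288, 4.6012, 1.6722)
step 2: θ'=2.4222 (R=0.3333) → pose (5.0169, 4.8182, 2.4222)
step 3: θ'=1.9222 (R=-2.5000) → pose (4.3170, 5.8382, 1.9222)

(4.3170, 5.8382, 1.9222)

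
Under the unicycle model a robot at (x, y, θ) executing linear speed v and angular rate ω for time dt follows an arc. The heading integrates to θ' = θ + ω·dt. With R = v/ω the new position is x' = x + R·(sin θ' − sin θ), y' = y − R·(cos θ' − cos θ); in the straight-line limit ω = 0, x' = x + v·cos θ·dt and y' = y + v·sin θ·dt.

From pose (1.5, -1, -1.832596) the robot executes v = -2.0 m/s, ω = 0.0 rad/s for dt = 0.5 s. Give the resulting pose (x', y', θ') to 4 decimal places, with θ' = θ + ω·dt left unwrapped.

(1.7588, -0.0341, -1.8326)

θ' = -1.8326 + 0.0·0.5 = -1.8326
ω = 0 → straight: x' = 1.5 + -2.0·cos(-1.8326)·0.5 = 1.7588
y' = -1 + -2.0·sin(-1.8326)·0.5 = -0.0341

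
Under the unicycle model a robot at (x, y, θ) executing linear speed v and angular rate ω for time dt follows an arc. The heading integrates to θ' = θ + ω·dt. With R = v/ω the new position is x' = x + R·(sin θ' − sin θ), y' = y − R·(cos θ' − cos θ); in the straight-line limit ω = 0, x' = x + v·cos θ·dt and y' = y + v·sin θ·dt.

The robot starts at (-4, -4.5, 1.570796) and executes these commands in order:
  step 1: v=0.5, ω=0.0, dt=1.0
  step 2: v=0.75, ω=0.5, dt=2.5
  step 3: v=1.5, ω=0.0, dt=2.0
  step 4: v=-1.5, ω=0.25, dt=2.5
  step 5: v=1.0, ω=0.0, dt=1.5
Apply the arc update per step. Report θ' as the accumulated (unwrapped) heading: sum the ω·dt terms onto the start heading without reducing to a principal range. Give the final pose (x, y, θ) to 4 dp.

step 1: θ'=1.5708 (straight) → pose (-4.0000, -4.0000, 1.5708)
step 2: θ'=2.8208 (R=1.5000) → pose (-5.0270, -2.5765, 2.8208)
step 3: θ'=2.8208 (straight) → pose (-7.8740, -1.6306, 2.8208)
step 4: θ'=3.4458 (R=-6.0000) → pose (-4.1848, -1.6612, 3.4458)
step 5: θ'=3.4458 (straight) → pose (-5.6160, -2.1105, 3.4458)

(-5.6160, -2.1105, 3.4458)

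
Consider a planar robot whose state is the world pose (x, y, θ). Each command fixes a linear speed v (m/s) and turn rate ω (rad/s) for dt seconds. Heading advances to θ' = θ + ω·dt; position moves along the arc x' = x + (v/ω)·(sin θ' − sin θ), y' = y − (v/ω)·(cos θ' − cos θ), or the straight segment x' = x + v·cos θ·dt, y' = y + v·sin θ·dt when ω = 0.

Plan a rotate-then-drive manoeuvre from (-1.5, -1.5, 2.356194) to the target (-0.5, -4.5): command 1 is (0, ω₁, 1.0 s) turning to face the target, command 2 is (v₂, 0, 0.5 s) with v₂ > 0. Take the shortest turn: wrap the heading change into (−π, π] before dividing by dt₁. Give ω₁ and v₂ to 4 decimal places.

heading to target = atan2(-4.5−-1.5, -0.5−-1.5) = -1.2490
Δθ = wrap(-1.2490 − 2.3562) = 2.6779; ω₁ = Δθ/dt₁ = 2.6779
distance = √((-0.5−-1.5)² + (-4.5−-1.5)²) = 3.1623; v₂ = distance/dt₂ = 6.3246

ω₁ = 2.6779, v₂ = 6.3246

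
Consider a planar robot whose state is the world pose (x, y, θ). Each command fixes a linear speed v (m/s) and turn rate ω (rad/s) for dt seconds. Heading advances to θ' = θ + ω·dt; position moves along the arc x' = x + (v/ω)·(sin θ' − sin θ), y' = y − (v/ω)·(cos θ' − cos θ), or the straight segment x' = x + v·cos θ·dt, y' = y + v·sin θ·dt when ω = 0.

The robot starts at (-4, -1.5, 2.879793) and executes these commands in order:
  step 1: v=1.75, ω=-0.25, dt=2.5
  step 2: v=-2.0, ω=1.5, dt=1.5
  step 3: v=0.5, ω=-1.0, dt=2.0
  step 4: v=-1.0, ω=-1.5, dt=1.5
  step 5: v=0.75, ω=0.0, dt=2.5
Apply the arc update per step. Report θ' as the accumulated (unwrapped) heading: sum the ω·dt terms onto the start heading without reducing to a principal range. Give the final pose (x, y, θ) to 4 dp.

step 1: θ'=2.2548 (R=-7.0000) → pose (-7.6136, 0.8382, 2.2548)
step 2: θ'=4.5048 (R=-1.3333) → pose (-5.2755, 1.4059, 4.5048)
step 3: θ'=2.5048 (R=-0.5000) → pose (-6.0621, 1.1070, 2.5048)
step 4: θ'=0.2548 (R=0.6667) → pose (-6.2905, -0.0742, 0.2548)
step 5: θ'=0.2548 (straight) → pose (-4.4760, 0.3984, 0.2548)

(-4.4760, 0.3984, 0.2548)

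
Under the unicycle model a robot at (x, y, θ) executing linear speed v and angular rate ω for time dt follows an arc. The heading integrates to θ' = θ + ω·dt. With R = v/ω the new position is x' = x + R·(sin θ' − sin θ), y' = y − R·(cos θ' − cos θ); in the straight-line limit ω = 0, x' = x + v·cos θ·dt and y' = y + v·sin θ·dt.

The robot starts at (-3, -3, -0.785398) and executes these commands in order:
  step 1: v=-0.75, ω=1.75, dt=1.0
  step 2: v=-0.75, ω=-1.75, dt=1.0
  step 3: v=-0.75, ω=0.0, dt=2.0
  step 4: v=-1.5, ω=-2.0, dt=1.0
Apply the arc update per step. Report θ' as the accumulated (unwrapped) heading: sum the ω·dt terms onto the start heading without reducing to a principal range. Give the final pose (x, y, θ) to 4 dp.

step 1: θ'=0.9646 (R=-0.4286) → pose (-3.6553, -3.0589, 0.9646)
step 2: θ'=-0.7854 (R=0.4286) → pose (-4.3105, -3.1177, -0.7854)
step 3: θ'=-0.7854 (straight) → pose (-5.3712, -2.0571, -0.7854)
step 4: θ'=-2.7854 (R=0.7500) → pose (-5.1024, -0.8238, -2.7854)

(-5.1024, -0.8238, -2.7854)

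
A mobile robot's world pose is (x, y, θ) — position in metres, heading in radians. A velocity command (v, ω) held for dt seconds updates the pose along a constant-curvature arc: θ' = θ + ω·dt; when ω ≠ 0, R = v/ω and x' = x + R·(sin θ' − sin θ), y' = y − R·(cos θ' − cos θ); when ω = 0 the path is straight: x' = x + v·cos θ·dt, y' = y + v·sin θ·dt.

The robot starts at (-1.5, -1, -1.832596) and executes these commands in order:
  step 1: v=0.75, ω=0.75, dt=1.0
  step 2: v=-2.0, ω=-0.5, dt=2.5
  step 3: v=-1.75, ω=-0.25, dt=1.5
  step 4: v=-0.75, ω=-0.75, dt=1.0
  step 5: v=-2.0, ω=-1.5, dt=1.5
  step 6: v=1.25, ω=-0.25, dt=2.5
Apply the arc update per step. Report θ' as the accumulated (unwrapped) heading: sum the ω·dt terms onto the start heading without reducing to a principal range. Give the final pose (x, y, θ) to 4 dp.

(5.3540, 2.8856, -6.3326)

step 1: θ'=-1.0826 (R=1.0000) → pose (-1.4173, -1.7279, -1.0826)
step 2: θ'=-2.3326 (R=4.0000) → pose (-0.7789, 2.9092, -2.3326)
step 3: θ'=-2.7076 (R=7.0000) → pose (1.3427, 4.4287, -2.7076)
step 4: θ'=-3.4576 (R=1.0000) → pose (2.0740, 4.4719, -3.4576)
step 5: θ'=-5.7076 (R=1.3333) → pose (2.3854, 2.0860, -5.7076)
step 6: θ'=-6.3326 (R=-5.0000) → pose (5.3540, 2.8856, -6.3326)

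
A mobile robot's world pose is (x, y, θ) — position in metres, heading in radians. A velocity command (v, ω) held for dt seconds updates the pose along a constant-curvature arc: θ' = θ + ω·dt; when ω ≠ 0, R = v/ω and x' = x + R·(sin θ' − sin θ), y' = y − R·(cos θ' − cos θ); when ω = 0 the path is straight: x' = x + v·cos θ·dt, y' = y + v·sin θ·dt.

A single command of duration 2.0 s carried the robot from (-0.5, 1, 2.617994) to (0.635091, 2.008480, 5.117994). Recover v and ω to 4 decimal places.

v = -1.0000, ω = 1.2500

Δθ = 5.117994 − 2.617994 = 2.500000
ω = Δθ/dt = 2.500000/2.0 = 1.2500
R = Δx/(sin θ' − sin θ) = -0.8000
v = R·ω = -0.8000·1.2500 = -1.0000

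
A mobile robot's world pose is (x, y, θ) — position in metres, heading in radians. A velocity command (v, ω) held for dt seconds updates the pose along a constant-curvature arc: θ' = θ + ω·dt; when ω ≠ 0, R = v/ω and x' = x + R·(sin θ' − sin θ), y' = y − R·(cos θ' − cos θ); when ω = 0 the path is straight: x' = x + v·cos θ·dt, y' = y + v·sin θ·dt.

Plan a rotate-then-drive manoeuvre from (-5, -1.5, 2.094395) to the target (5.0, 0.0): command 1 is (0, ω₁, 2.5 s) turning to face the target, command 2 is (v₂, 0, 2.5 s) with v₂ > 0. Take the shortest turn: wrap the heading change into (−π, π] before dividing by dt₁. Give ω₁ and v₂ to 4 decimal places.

ω₁ = -0.7782, v₂ = 4.0447

heading to target = atan2(0−-1.5, 5−-5) = 0.1489
Δθ = wrap(0.1489 − 2.0944) = -1.9455; ω₁ = Δθ/dt₁ = -0.7782
distance = √((5−-5)² + (0−-1.5)²) = 10.1119; v₂ = distance/dt₂ = 4.0447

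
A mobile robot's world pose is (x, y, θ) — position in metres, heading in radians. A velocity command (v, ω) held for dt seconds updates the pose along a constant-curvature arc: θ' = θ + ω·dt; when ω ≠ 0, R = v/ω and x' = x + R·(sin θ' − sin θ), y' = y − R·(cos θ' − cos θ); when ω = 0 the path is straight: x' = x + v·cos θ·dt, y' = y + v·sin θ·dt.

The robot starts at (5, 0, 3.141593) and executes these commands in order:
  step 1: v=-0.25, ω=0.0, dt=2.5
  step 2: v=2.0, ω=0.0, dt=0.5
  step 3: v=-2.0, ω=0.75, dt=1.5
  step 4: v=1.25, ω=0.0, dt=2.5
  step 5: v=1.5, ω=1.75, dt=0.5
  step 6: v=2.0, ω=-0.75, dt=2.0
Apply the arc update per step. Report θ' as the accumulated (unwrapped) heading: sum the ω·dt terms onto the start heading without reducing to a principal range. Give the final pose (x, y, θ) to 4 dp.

step 1: θ'=3.1416 (straight) → pose (5.6250, 0.0000, 3.1416)
step 2: θ'=3.1416 (straight) → pose (4.6250, 0.0000, 3.1416)
step 3: θ'=4.2666 (R=-2.6667) → pose (7.0310, 1.5169, 4.2666)
step 4: θ'=4.2666 (straight) → pose (5.6836, -1.3027, 4.2666)
step 5: θ'=5.1416 (R=0.8571) → pose (5.6776, -2.0290, 5.1416)
step 6: θ'=3.6416 (R=-2.6667) → pose (4.5313, -5.4789, 3.6416)

(4.5313, -5.4789, 3.6416)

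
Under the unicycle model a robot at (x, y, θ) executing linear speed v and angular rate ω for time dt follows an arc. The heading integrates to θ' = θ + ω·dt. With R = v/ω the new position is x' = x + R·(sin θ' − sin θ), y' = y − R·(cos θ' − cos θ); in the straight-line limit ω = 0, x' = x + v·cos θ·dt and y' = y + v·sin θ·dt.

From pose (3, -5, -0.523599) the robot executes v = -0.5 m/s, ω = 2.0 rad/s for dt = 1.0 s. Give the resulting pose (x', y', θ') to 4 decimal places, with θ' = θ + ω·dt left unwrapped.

(2.6261, -5.1929, 1.4764)

θ' = -0.5236 + 2.0·1.0 = 1.4764
R = v/ω = -0.5/2.0 = -0.2500
x' = 3 + -0.2500·(sin 1.4764 − sin -0.5236) = 2.6261
y' = -5 − -0.2500·(cos 1.4764 − cos -0.5236) = -5.1929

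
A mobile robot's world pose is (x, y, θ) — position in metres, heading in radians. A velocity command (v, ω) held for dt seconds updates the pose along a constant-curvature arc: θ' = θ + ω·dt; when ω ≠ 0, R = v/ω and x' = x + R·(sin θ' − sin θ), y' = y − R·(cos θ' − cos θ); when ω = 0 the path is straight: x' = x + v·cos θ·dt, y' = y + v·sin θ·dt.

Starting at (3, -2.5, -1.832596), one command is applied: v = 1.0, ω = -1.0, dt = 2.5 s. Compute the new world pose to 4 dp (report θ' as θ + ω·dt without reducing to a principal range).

(1.1053, -2.6119, -4.3326)

θ' = -1.8326 + -1.0·2.5 = -4.3326
R = v/ω = 1.0/-1.0 = -1.0000
x' = 3 + -1.0000·(sin -4.3326 − sin -1.8326) = 1.1053
y' = -2.5 − -1.0000·(cos -4.3326 − cos -1.8326) = -2.6119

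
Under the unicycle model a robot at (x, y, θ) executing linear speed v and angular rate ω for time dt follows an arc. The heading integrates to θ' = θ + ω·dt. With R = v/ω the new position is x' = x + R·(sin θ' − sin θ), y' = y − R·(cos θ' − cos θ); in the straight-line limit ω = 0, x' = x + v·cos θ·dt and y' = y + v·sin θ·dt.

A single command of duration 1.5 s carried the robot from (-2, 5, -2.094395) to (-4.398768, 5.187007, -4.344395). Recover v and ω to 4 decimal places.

Δθ = -4.344395 − -2.094395 = -2.250000
ω = Δθ/dt = -2.250000/1.5 = -1.5000
R = Δx/(sin θ' − sin θ) = -1.3333
v = R·ω = -1.3333·-1.5000 = 2.0000

v = 2.0000, ω = -1.5000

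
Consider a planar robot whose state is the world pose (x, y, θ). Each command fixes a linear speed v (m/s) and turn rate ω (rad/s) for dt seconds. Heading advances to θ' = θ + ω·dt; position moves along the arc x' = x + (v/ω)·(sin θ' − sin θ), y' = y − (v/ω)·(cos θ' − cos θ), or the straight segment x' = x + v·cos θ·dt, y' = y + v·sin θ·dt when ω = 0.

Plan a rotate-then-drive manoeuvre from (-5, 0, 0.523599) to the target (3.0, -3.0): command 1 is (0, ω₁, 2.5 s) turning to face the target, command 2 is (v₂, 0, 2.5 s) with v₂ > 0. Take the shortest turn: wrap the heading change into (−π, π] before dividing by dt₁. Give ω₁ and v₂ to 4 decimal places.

ω₁ = -0.3529, v₂ = 3.4176

heading to target = atan2(-3−0, 3−-5) = -0.3588
Δθ = wrap(-0.3588 − 0.5236) = -0.8824; ω₁ = Δθ/dt₁ = -0.3529
distance = √((3−-5)² + (-3−0)²) = 8.5440; v₂ = distance/dt₂ = 3.4176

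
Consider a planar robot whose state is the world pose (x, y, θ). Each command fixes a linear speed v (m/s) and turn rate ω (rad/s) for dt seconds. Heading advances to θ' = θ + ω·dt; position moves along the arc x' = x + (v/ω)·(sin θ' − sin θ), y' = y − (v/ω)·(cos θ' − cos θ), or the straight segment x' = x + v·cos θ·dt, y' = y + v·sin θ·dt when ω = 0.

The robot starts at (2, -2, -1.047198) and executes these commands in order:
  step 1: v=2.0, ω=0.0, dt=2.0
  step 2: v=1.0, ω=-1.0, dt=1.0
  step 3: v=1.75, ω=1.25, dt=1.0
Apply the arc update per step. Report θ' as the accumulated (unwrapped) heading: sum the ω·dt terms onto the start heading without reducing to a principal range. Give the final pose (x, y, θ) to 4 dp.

step 1: θ'=-1.0472 (straight) → pose (4.0000, -5.4641, -1.0472)
step 2: θ'=-2.0472 (R=-1.0000) → pose (4.0226, -6.4227, -2.0472)
step 3: θ'=-0.7972 (R=1.4000) → pose (4.2652, -8.0429, -0.7972)

(4.2652, -8.0429, -0.7972)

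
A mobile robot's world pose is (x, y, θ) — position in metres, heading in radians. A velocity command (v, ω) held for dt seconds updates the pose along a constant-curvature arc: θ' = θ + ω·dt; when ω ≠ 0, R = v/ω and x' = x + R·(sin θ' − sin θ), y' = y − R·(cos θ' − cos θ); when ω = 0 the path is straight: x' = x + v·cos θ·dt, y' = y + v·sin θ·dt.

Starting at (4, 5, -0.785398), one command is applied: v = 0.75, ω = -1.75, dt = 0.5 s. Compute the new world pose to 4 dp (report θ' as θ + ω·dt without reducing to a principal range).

θ' = -0.7854 + -1.75·0.5 = -1.6604
R = v/ω = 0.75/-1.75 = -0.4286
x' = 4 + -0.4286·(sin -1.6604 − sin -0.7854) = 4.1238
y' = 5 − -0.4286·(cos -1.6604 − cos -0.7854) = 4.6586

(4.1238, 4.6586, -1.6604)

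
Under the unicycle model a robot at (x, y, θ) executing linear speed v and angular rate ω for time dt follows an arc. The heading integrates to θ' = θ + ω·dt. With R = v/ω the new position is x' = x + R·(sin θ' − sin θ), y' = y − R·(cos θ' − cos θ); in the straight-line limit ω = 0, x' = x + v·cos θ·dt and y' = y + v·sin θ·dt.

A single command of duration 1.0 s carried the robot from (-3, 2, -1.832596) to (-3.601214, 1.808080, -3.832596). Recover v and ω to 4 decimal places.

Δθ = -3.832596 − -1.832596 = -2.000000
ω = Δθ/dt = -2.000000/1.0 = -2.0000
R = Δx/(sin θ' − sin θ) = -0.3750
v = R·ω = -0.3750·-2.0000 = 0.7500

v = 0.7500, ω = -2.0000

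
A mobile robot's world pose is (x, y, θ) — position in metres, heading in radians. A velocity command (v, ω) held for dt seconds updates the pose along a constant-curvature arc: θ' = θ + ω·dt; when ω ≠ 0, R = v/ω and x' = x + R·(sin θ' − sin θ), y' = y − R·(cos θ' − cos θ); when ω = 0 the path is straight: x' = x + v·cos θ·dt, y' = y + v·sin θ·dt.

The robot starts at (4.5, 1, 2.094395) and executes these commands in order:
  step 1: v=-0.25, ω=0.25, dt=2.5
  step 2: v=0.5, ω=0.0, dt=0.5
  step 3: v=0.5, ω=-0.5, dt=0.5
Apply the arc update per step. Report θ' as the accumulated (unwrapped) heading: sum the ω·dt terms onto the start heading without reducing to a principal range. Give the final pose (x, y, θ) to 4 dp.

(4.5153, 0.8200, 2.4694)

step 1: θ'=2.7194 (R=-1.0000) → pose (4.9563, 0.5878, 2.7194)
step 2: θ'=2.7194 (straight) → pose (4.7282, 0.6903, 2.7194)
step 3: θ'=2.4694 (R=-1.0000) → pose (4.5153, 0.8200, 2.4694)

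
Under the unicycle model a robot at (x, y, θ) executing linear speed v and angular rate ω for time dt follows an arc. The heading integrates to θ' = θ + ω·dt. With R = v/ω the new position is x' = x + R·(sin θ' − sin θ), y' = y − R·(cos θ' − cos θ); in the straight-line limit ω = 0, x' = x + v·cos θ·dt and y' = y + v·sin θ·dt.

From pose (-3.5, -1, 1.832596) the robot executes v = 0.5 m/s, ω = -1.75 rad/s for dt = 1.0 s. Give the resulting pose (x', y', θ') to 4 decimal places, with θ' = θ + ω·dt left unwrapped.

(-3.2476, -0.6413, 0.0826)

θ' = 1.8326 + -1.75·1.0 = 0.0826
R = v/ω = 0.5/-1.75 = -0.2857
x' = -3.5 + -0.2857·(sin 0.0826 − sin 1.8326) = -3.2476
y' = -1 − -0.2857·(cos 0.0826 − cos 1.8326) = -0.6413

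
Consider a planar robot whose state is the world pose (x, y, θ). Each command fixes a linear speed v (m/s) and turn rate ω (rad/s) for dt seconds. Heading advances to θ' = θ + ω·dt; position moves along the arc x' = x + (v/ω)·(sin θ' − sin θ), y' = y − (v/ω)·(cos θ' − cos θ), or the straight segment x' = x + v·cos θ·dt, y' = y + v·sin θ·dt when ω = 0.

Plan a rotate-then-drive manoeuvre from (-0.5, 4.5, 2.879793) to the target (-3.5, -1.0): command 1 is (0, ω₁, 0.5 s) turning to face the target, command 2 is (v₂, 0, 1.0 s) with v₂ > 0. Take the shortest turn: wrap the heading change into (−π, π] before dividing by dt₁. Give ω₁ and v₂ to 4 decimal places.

ω₁ = 2.6665, v₂ = 6.2650

heading to target = atan2(-1−4.5, -3.5−-0.5) = -2.0701
Δθ = wrap(-2.0701 − 2.8798) = 1.3332; ω₁ = Δθ/dt₁ = 2.6665
distance = √((-3.5−-0.5)² + (-1−4.5)²) = 6.2650; v₂ = distance/dt₂ = 6.2650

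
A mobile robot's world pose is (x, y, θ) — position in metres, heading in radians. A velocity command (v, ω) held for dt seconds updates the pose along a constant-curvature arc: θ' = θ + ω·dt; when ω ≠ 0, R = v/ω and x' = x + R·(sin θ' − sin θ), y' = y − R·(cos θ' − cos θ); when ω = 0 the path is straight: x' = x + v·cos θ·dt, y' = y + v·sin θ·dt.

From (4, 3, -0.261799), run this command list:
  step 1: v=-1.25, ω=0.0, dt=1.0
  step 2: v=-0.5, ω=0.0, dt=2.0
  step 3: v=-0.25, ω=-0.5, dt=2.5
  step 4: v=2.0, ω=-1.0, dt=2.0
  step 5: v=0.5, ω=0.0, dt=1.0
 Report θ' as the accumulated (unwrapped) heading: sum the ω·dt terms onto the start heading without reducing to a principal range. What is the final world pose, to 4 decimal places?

(-1.7293, 2.2343, -3.5118)

step 1: θ'=-0.2618 (straight) → pose (2.7926, 3.3235, -0.2618)
step 2: θ'=-0.2618 (straight) → pose (1.8267, 3.5823, -0.2618)
step 3: θ'=-1.5118 (R=0.5000) → pose (1.4569, 4.0358, -1.5118)
step 4: θ'=-3.5118 (R=-2.0000) → pose (-1.2632, 2.0534, -3.5118)
step 5: θ'=-3.5118 (straight) → pose (-1.7293, 2.2343, -3.5118)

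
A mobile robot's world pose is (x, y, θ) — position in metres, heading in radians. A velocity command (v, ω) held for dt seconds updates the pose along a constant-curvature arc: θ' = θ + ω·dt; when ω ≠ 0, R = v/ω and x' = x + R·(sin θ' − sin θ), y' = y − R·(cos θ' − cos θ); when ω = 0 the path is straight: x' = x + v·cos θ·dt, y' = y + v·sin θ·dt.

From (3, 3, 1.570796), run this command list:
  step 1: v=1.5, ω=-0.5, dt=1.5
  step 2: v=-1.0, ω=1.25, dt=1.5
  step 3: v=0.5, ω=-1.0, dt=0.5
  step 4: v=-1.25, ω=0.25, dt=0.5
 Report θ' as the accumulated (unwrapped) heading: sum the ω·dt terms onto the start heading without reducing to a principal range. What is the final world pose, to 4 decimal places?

step 1: θ'=0.8208 (R=-3.0000) → pose (3.8049, 5.0449, 0.8208)
step 2: θ'=2.6958 (R=-0.8000) → pose (4.0453, 3.7778, 2.6958)
step 3: θ'=2.1958 (R=-0.5000) → pose (3.8555, 3.9364, 2.1958)
step 4: θ'=2.3208 (R=-5.0000) → pose (4.2518, 3.4537, 2.3208)

(4.2518, 3.4537, 2.3208)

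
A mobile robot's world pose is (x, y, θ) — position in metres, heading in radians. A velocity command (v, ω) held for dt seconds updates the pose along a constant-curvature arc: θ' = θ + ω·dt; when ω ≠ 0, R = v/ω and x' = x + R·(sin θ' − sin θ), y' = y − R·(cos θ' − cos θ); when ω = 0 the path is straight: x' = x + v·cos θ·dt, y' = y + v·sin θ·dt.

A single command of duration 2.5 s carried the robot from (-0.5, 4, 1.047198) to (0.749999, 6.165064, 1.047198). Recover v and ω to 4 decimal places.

Δθ = 1.047198 − 1.047198 = 0.000000
ω = Δθ/dt = 0.000000/2.5 = 0.0000
ω = 0 → v = (Δx·cos θ + Δy·sin θ)/dt = 1.0000

v = 1.0000, ω = 0.0000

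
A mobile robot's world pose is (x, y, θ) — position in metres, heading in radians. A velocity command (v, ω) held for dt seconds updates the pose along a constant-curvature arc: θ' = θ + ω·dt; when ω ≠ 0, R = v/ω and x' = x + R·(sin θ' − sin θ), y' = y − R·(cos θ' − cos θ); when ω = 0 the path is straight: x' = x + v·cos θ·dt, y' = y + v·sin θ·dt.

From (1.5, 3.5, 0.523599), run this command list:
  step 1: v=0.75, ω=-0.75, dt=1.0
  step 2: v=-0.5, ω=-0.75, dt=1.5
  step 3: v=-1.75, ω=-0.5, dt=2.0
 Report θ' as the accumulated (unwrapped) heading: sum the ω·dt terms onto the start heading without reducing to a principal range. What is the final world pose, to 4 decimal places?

step 1: θ'=-0.2264 (R=-1.0000) → pose (2.2245, 3.6085, -0.2264)
step 2: θ'=-1.3514 (R=0.6667) → pose (1.7234, 4.1130, -1.3514)
step 3: θ'=-2.3514 (R=3.5000) → pose (2.6528, 7.3377, -2.3514)

(2.6528, 7.3377, -2.3514)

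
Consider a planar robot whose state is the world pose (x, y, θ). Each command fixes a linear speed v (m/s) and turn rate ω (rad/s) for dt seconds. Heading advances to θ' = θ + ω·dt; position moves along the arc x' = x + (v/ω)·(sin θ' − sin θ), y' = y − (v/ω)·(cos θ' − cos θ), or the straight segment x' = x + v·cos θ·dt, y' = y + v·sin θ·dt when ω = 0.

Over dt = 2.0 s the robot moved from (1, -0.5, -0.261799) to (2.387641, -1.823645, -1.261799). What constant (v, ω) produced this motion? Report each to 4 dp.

v = 1.0000, ω = -0.5000

Δθ = -1.261799 − -0.261799 = -1.000000
ω = Δθ/dt = -1.000000/2.0 = -0.5000
R = Δx/(sin θ' − sin θ) = -2.0000
v = R·ω = -2.0000·-0.5000 = 1.0000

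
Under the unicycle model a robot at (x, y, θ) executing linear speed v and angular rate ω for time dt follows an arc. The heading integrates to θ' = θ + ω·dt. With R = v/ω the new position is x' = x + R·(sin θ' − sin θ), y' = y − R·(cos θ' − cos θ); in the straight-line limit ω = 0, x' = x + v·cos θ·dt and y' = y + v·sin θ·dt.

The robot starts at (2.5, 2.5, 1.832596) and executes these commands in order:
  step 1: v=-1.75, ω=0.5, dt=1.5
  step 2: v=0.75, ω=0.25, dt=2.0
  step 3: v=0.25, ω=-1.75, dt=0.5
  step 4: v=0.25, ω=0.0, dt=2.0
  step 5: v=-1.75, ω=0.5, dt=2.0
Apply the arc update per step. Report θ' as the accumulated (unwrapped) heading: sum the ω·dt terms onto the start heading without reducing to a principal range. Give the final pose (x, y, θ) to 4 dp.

step 1: θ'=2.5826 (R=-3.5000) → pose (4.0246, 0.4386, 2.5826)
step 2: θ'=3.0826 (R=3.0000) → pose (2.6104, 0.8900, 3.0826)
step 3: θ'=2.2076 (R=-0.1429) → pose (2.5040, 0.9477, 2.2076)
step 4: θ'=2.2076 (straight) → pose (2.2067, 1.3497, 2.2076)
step 5: θ'=3.2076 (R=-3.5000) → pose (5.2516, -0.0615, 3.2076)

(5.2516, -0.0615, 3.2076)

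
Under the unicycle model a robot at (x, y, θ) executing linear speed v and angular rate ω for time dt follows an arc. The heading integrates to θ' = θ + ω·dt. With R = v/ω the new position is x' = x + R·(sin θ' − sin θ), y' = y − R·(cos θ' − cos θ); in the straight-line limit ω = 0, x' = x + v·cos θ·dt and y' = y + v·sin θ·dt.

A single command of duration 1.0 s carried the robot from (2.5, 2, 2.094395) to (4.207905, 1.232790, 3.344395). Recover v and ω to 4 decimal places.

v = -2.0000, ω = 1.2500

Δθ = 3.344395 − 2.094395 = 1.250000
ω = Δθ/dt = 1.250000/1.0 = 1.2500
R = Δx/(sin θ' − sin θ) = -1.6000
v = R·ω = -1.6000·1.2500 = -2.0000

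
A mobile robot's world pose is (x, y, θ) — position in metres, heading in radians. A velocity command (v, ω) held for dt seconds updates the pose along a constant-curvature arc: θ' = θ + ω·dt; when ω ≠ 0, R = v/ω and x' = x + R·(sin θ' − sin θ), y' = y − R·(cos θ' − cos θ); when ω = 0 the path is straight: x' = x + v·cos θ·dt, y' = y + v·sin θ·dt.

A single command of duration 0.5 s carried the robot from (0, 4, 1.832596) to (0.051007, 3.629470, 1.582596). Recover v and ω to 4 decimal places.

v = -0.7500, ω = -0.5000

Δθ = 1.582596 − 1.832596 = -0.250000
ω = Δθ/dt = -0.250000/0.5 = -0.5000
R = −Δy/(cos θ' − cos θ) = 1.5000
v = R·ω = 1.5000·-0.5000 = -0.7500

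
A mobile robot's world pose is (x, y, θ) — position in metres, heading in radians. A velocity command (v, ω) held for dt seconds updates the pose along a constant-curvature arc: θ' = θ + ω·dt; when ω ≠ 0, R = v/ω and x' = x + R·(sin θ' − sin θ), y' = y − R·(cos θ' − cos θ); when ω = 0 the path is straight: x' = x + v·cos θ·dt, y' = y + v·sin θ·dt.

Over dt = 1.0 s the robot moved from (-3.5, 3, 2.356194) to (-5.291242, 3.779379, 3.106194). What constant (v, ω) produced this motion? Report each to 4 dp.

v = 2.0000, ω = 0.7500

Δθ = 3.106194 − 2.356194 = 0.750000
ω = Δθ/dt = 0.750000/1.0 = 0.7500
R = Δx/(sin θ' − sin θ) = 2.6667
v = R·ω = 2.6667·0.7500 = 2.0000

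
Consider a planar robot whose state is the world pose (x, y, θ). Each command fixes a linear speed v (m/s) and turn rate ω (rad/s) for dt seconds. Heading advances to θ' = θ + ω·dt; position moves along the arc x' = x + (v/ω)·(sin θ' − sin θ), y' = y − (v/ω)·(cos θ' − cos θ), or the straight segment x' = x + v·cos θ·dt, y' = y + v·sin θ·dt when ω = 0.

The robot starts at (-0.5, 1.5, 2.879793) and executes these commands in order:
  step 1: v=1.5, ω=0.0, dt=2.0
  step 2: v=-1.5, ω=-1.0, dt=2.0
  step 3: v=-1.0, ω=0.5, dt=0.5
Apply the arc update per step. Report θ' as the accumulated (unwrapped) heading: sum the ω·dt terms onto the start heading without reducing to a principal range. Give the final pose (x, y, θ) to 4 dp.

step 1: θ'=2.8798 (straight) → pose (-3.3978, 2.2765, 2.8798)
step 2: θ'=0.8798 (R=1.5000) → pose (-2.6301, -0.1284, 0.8798)
step 3: θ'=1.1298 (R=-2.0000) → pose (-2.8975, -0.5493, 1.1298)

(-2.8975, -0.5493, 1.1298)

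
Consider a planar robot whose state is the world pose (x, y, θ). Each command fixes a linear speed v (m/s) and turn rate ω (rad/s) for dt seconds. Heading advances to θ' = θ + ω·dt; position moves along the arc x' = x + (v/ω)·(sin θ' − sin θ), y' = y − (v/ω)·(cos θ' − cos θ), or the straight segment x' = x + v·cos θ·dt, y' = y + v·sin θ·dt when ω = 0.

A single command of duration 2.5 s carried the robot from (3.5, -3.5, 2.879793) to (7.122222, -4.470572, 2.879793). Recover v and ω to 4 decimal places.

v = -1.5000, ω = 0.0000

Δθ = 2.879793 − 2.879793 = 0.000000
ω = Δθ/dt = 0.000000/2.5 = 0.0000
ω = 0 → v = (Δx·cos θ + Δy·sin θ)/dt = -1.5000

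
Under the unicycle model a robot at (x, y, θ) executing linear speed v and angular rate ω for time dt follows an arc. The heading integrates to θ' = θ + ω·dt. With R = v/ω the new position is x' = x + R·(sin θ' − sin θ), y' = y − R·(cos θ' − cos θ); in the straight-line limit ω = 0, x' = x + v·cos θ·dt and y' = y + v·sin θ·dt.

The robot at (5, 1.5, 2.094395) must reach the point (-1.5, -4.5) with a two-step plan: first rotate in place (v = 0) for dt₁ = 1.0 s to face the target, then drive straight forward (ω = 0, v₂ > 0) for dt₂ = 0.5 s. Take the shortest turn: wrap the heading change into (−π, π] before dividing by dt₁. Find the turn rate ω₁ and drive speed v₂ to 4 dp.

ω₁ = 1.7926, v₂ = 17.6918

heading to target = atan2(-4.5−1.5, -1.5−5) = -2.3962
Δθ = wrap(-2.3962 − 2.0944) = 1.7926; ω₁ = Δθ/dt₁ = 1.7926
distance = √((-1.5−5)² + (-4.5−1.5)²) = 8.8459; v₂ = distance/dt₂ = 17.6918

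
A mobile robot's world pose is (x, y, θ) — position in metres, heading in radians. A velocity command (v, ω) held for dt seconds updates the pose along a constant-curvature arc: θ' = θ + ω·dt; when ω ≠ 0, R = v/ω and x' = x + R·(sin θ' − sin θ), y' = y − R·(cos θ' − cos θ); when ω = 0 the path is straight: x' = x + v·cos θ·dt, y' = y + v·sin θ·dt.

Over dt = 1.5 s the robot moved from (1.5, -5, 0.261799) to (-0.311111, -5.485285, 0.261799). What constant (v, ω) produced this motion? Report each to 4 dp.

Δθ = 0.261799 − 0.261799 = 0.000000
ω = Δθ/dt = 0.000000/1.5 = 0.0000
ω = 0 → v = (Δx·cos θ + Δy·sin θ)/dt = -1.2500

v = -1.2500, ω = 0.0000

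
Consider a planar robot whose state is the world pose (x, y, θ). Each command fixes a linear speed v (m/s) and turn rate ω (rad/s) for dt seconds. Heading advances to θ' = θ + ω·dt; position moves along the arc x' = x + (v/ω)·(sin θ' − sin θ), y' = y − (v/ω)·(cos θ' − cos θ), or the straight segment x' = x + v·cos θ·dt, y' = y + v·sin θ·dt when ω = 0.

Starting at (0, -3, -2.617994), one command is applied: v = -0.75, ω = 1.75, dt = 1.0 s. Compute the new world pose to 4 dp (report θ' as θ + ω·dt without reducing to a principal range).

(0.1127, -2.3518, -0.8680)

θ' = -2.6180 + 1.75·1.0 = -0.8680
R = v/ω = -0.75/1.75 = -0.4286
x' = 0 + -0.4286·(sin -0.8680 − sin -2.6180) = 0.1127
y' = -3 − -0.4286·(cos -0.8680 − cos -2.6180) = -2.3518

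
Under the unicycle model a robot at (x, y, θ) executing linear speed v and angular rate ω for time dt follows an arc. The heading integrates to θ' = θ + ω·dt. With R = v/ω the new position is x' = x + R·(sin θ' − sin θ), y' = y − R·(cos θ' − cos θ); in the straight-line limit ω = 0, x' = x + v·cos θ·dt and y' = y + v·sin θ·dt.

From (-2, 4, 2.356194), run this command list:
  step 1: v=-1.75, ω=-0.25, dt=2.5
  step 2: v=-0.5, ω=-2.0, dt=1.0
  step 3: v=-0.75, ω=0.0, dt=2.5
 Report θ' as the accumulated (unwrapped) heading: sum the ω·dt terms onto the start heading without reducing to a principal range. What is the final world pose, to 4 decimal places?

step 1: θ'=1.7312 (R=7.0000) → pose (-0.0396, 0.1682, 1.7312)
step 2: θ'=-0.2688 (R=0.2500) → pose (-0.3528, -0.1127, -0.2688)
step 3: θ'=-0.2688 (straight) → pose (-2.1605, 0.3852, -0.2688)

(-2.1605, 0.3852, -0.2688)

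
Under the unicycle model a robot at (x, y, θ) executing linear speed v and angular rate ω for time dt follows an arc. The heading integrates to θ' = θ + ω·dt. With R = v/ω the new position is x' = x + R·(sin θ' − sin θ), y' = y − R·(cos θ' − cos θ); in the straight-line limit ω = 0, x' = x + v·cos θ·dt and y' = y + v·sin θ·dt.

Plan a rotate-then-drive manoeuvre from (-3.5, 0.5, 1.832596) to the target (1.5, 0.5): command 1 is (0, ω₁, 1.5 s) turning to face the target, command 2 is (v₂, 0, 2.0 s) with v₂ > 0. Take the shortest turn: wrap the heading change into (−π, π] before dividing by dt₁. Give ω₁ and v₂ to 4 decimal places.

ω₁ = -1.2217, v₂ = 2.5000

heading to target = atan2(0.5−0.5, 1.5−-3.5) = 0.0000
Δθ = wrap(0.0000 − 1.8326) = -1.8326; ω₁ = Δθ/dt₁ = -1.2217
distance = √((1.5−-3.5)² + (0.5−0.5)²) = 5.0000; v₂ = distance/dt₂ = 2.5000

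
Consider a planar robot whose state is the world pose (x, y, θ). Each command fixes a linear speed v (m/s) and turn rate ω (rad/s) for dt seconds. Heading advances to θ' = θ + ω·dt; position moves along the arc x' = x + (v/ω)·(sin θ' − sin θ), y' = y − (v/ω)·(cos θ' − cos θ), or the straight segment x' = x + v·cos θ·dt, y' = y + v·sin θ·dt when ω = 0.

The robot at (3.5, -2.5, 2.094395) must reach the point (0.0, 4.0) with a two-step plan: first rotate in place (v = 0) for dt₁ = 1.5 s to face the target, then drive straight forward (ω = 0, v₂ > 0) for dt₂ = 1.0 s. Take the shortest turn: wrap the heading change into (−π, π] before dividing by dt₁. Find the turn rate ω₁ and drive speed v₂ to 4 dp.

ω₁ = -0.0198, v₂ = 7.3824

heading to target = atan2(4−-2.5, 0−3.5) = 2.0647
Δθ = wrap(2.0647 − 2.0944) = -0.0297; ω₁ = Δθ/dt₁ = -0.0198
distance = √((0−3.5)² + (4−-2.5)²) = 7.3824; v₂ = distance/dt₂ = 7.3824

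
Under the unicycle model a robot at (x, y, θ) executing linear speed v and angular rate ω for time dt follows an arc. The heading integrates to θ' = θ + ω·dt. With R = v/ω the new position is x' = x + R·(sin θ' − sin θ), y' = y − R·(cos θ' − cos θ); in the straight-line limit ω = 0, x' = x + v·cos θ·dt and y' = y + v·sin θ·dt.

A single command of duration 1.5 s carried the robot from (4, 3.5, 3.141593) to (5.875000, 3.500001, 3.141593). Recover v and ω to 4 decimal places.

Δθ = 3.141593 − 3.141593 = 0.000000
ω = Δθ/dt = 0.000000/1.5 = 0.0000
ω = 0 → v = (Δx·cos θ + Δy·sin θ)/dt = -1.2500

v = -1.2500, ω = 0.0000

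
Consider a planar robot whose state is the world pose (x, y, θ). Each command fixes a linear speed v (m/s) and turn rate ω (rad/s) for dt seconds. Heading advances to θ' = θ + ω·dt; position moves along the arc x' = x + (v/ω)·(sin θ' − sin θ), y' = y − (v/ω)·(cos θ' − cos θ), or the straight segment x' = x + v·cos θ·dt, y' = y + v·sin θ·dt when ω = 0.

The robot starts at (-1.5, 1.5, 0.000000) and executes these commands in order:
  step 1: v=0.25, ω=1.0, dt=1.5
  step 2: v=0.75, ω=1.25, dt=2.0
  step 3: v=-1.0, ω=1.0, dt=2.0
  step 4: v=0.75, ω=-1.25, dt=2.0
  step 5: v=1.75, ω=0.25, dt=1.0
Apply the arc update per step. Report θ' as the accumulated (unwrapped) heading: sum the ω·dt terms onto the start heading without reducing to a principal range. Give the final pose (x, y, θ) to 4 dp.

(-4.2832, 1.8315, 3.7500)

step 1: θ'=1.5000 (R=0.2500) → pose (-1.2506, 1.7323, 1.5000)
step 2: θ'=4.0000 (R=0.6000) → pose (-2.3032, 2.1669, 4.0000)
step 3: θ'=6.0000 (R=-1.0000) → pose (-2.7806, 3.7808, 6.0000)
step 4: θ'=3.5000 (R=-0.6000) → pose (-2.7378, 2.6428, 3.5000)
step 5: θ'=3.7500 (R=7.0000) → pose (-4.2832, 1.8315, 3.7500)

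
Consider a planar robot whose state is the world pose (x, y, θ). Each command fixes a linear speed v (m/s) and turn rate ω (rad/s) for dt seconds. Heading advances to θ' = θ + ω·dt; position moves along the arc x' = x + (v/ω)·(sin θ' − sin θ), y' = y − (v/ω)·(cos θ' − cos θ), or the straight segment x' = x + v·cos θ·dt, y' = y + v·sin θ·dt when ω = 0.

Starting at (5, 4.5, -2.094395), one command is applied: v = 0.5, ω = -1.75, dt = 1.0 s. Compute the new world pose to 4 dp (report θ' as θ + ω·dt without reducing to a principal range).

(4.5679, 4.4248, -3.8444)

θ' = -2.0944 + -1.75·1.0 = -3.8444
R = v/ω = 0.5/-1.75 = -0.2857
x' = 5 + -0.2857·(sin -3.8444 − sin -2.0944) = 4.5679
y' = 4.5 − -0.2857·(cos -3.8444 − cos -2.0944) = 4.4248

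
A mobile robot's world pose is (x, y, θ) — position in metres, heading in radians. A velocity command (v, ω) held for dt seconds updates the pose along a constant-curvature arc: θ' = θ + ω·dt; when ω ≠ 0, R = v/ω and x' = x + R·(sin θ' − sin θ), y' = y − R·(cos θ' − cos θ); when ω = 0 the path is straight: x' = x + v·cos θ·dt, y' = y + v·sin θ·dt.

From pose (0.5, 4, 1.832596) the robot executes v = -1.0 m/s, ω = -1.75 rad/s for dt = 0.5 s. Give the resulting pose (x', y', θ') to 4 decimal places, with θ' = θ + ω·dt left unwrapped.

θ' = 1.8326 + -1.75·0.5 = 0.9576
R = v/ω = -1.0/-1.75 = 0.5714
x' = 0.5 + 0.5714·(sin 0.9576 − sin 1.8326) = 0.4154
y' = 4 − 0.5714·(cos 0.9576 − cos 1.8326) = 3.5233

(0.4154, 3.5233, 0.9576)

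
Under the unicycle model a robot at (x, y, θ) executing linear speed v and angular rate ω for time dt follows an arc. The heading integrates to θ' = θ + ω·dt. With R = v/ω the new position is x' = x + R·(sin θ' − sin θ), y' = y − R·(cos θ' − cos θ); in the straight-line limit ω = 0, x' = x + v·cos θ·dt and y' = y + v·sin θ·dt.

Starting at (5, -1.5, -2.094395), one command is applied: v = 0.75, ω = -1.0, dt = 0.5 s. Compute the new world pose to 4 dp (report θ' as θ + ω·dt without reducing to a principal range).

(4.7407, -1.7655, -2.5944)

θ' = -2.0944 + -1.0·0.5 = -2.5944
R = v/ω = 0.75/-1.0 = -0.7500
x' = 5 + -0.7500·(sin -2.5944 − sin -2.0944) = 4.7407
y' = -1.5 − -0.7500·(cos -2.5944 − cos -2.0944) = -1.7655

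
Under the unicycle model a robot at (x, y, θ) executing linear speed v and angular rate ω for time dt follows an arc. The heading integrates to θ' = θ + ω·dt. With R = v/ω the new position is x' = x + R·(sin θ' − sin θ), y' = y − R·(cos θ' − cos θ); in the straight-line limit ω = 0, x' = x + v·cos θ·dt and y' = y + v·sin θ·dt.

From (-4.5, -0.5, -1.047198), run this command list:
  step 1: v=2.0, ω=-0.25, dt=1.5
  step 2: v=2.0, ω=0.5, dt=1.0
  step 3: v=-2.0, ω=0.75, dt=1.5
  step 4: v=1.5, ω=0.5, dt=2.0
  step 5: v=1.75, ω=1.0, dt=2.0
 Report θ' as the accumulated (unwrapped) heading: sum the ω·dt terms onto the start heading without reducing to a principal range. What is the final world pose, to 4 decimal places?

(-4.9554, 0.0971, 3.2028)

step 1: θ'=-1.4222 (R=-8.0000) → pose (-3.5164, -3.3156, -1.4222)
step 2: θ'=-0.9222 (R=4.0000) → pose (-2.7482, -5.1397, -0.9222)
step 3: θ'=0.2028 (R=-2.6667) → pose (-5.4104, -4.1385, 0.2028)
step 4: θ'=1.2028 (R=3.0000) → pose (-3.2155, -2.2792, 1.2028)
step 5: θ'=3.2028 (R=1.7500) → pose (-4.9554, 0.0971, 3.2028)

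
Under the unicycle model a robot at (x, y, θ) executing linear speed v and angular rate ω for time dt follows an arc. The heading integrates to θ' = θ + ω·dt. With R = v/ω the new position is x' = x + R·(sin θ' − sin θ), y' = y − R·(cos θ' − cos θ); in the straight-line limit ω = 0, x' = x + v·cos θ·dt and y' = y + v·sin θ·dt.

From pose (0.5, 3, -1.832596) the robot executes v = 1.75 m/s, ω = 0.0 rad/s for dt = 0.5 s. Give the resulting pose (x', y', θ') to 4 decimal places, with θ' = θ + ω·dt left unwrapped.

θ' = -1.8326 + 0.0·0.5 = -1.8326
ω = 0 → straight: x' = 0.5 + 1.75·cos(-1.8326)·0.5 = 0.2735
y' = 3 + 1.75·sin(-1.8326)·0.5 = 2.1548

(0.2735, 2.1548, -1.8326)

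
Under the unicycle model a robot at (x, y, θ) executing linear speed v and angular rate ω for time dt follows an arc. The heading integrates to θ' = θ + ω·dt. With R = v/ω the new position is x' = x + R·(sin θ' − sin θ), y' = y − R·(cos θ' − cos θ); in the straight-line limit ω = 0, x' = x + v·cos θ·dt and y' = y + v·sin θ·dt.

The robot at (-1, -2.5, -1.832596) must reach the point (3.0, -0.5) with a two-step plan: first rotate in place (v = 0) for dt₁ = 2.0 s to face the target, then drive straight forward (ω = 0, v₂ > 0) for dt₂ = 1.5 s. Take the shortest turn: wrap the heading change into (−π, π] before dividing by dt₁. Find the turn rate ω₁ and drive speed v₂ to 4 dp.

ω₁ = 1.1481, v₂ = 2.9814

heading to target = atan2(-0.5−-2.5, 3−-1) = 0.4636
Δθ = wrap(0.4636 − -1.8326) = 2.2962; ω₁ = Δθ/dt₁ = 1.1481
distance = √((3−-1)² + (-0.5−-2.5)²) = 4.4721; v₂ = distance/dt₂ = 2.9814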